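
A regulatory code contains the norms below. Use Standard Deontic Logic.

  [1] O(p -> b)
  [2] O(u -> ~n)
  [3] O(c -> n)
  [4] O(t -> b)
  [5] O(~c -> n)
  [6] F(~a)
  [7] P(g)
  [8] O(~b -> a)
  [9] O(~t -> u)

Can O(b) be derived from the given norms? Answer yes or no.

Yes

Premises 3 and 5 cover both cases: O(c -> n) and O(~c -> n). Since c ∨ ~c is a tautology, O(n) follows.
Premise 2, O(u -> ~n), contraposes to O(n -> ~u); with O(n) we get O(~u).
Premise 9, O(~t -> u), contraposes to O(~u -> t); with O(~u) we get O(t).
With premise 4, O(t -> b), the K-axiom yields O(b).
Premises 1, 6, 7, 8 do not contribute to this derivation.
So O(b) follows.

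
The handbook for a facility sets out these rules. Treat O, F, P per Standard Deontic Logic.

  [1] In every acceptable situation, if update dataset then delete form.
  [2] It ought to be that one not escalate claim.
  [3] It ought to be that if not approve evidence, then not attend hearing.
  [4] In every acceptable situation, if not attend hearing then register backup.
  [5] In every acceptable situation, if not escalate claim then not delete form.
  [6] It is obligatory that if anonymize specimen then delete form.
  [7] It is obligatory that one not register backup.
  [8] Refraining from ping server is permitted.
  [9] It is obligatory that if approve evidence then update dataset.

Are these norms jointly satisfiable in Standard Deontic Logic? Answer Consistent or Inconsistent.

Inconsistent

Premise 7 gives O(¬register_backup).
Premise 4, O(¬attend_hearing → register_backup), contraposes to O(¬register_backup → attend_hearing); with O(¬register_backup) we get O(attend_hearing).
The contrapositive of premise 3 (O(¬approve_evidence → ¬attend_hearing)) is O(attend_hearing → approve_evidence), and O(attend_hearing) is already established, so O(approve_evidence).
Applying K to premise 9 (O(approve_evidence → update_dataset)) and O(approve_evidence) yields O(update_dataset).
Premise 1 is O(update_dataset → delete_form); since O(update_dataset), deontic closure gives O(delete_form).
The contrapositive of premise 5 (O(¬escalate_claim → ¬delete_form)) is O(delete_form → escalate_claim), and O(delete_form) is already established, so O(escalate_claim).
Yet premise 2 states O(¬escalate_claim).
We now have both O(escalate_claim) and O(¬escalate_claim) — escalate_claim is simultaneously obligatory and forbidden, violating the D-axiom.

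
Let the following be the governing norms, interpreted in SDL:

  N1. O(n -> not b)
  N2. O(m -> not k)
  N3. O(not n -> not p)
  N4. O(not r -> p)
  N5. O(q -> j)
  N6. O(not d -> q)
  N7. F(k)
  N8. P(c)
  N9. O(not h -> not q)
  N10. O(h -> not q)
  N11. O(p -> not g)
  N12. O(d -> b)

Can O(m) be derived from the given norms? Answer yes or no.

No

Premise 2 is O(m -> not k); even if O(not k) held, inferring O(m) would be affirming the consequent — invalid.
No other premise forces O(m). An ideal world satisfying every premise can still have m false, so O(m) is not derivable.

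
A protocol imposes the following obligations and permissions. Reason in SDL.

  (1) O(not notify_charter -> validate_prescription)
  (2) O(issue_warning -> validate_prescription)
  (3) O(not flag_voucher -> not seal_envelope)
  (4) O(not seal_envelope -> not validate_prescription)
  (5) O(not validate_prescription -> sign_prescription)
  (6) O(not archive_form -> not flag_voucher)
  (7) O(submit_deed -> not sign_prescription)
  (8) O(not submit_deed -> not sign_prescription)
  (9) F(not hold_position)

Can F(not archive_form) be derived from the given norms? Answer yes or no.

Premises 8 and 7 are O(not submit_deed -> not sign_prescription) and O(submit_deed -> not sign_prescription); every ideal world satisfies not submit_deed or submit_deed, so in either case not sign_prescription holds — hence O(not sign_prescription).
Premise 5, O(not validate_prescription -> sign_prescription), contraposes to O(not sign_prescription -> validate_prescription); with O(not sign_prescription) we get O(validate_prescription).
The contrapositive of premise 4 (O(not seal_envelope -> not validate_prescription)) is O(validate_prescription -> seal_envelope), and O(validate_prescription) is already established, so O(seal_envelope).
Premise 3 is O(not flag_voucher -> not seal_envelope); contrapositively O(seal_envelope -> flag_voucher). Since O(seal_envelope) holds, K gives O(flag_voucher).
The contrapositive of premise 6 (O(not archive_form -> not flag_voucher)) is O(flag_voucher -> archive_form), and O(flag_voucher) is already established, so O(archive_form).
Premises 1, 2, 9 do not contribute to this derivation.
So O(archive_form) holds, i.e. F(not archive_form). The claim follows.

Yes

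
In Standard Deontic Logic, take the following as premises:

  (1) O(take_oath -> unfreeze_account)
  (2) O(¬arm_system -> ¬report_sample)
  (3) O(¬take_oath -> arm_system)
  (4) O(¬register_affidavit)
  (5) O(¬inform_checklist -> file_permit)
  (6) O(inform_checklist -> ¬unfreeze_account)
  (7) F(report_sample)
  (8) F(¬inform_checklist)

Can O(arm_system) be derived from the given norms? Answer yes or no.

Yes

Premise 8, F(¬inform_checklist), is equivalent to O(inform_checklist).
Premise 6 is O(inform_checklist -> ¬unfreeze_account); since O(inform_checklist), deontic closure gives O(¬unfreeze_account).
Premise 1 is O(take_oath -> unfreeze_account); contrapositively O(¬unfreeze_account -> ¬take_oath). Since O(¬unfreeze_account) holds, K gives O(¬take_oath).
Premise 3 is O(¬take_oath -> arm_system); since O(¬take_oath), deontic closure gives O(arm_system).
Premises 2, 4, 5, 7 do not contribute to this derivation.
So O(arm_system) follows.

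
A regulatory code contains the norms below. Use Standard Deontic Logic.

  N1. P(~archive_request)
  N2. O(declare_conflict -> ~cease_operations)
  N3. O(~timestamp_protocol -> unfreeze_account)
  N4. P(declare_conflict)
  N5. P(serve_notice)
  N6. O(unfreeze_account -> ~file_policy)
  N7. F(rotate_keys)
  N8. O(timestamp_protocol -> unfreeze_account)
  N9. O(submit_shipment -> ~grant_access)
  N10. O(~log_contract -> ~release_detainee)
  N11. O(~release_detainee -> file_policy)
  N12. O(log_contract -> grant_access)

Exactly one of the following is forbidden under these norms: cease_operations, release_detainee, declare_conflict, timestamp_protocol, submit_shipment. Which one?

Premises 8 and 3 are O(timestamp_protocol -> unfreeze_account) and O(~timestamp_protocol -> unfreeze_account); every ideal world satisfies timestamp_protocol or ~timestamp_protocol, so in either case unfreeze_account holds — hence O(unfreeze_account).
Premise 6 is O(unfreeze_account -> ~file_policy); since O(unfreeze_account), deontic closure gives O(~file_policy).
The contrapositive of premise 11 (O(~release_detainee -> file_policy)) is O(~file_policy -> release_detainee), and O(~file_policy) is already established, so O(release_detainee).
Premise 10, O(~log_contract -> ~release_detainee), contraposes to O(release_detainee -> log_contract); with O(release_detainee) we get O(log_contract).
Premise 12 is O(log_contract -> grant_access); since O(log_contract), deontic closure gives O(grant_access).
Premise 9, O(submit_shipment -> ~grant_access), contraposes to O(grant_access -> ~submit_shipment); with O(grant_access) we get O(~submit_shipment).
So O(~submit_shipment) holds, i.e. submit_shipment is forbidden. None of the other listed options is forbidden under the premises.

submit_shipment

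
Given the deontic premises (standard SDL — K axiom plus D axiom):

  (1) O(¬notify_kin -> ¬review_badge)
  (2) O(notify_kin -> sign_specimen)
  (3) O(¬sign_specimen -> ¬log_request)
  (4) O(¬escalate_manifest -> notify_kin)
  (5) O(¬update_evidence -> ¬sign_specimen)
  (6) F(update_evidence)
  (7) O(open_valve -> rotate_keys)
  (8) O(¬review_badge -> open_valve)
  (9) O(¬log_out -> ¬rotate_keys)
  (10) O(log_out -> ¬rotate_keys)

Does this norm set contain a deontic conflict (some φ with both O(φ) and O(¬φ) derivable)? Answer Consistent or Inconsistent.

By case analysis on log_out: premise 10 gives O(log_out -> ¬rotate_keys) and premise 9 gives O(¬log_out -> ¬rotate_keys), so O(¬rotate_keys) either way.
The contrapositive of premise 7 (O(open_valve -> rotate_keys)) is O(¬rotate_keys -> ¬open_valve), and O(¬rotate_keys) is already established, so O(¬open_valve).
Premise 8, O(¬review_badge -> open_valve), contraposes to O(¬open_valve -> review_badge); with O(¬open_valve) we get O(review_badge).
Premise 1, O(¬notify_kin -> ¬review_badge), contraposes to O(review_badge -> notify_kin); with O(review_badge) we get O(notify_kin).
Applying K to premise 2 (O(notify_kin -> sign_specimen)) and O(notify_kin) yields O(sign_specimen).
The contrapositive of premise 5 (O(¬update_evidence -> ¬sign_specimen)) is O(sign_specimen -> update_evidence), and O(sign_specimen) is already established, so O(update_evidence).
Yet premise 6 is F(update_evidence), i.e. O(¬update_evidence).
We now have both O(update_evidence) and O(¬update_evidence) — update_evidence is simultaneously obligatory and forbidden, violating the D-axiom.

Inconsistent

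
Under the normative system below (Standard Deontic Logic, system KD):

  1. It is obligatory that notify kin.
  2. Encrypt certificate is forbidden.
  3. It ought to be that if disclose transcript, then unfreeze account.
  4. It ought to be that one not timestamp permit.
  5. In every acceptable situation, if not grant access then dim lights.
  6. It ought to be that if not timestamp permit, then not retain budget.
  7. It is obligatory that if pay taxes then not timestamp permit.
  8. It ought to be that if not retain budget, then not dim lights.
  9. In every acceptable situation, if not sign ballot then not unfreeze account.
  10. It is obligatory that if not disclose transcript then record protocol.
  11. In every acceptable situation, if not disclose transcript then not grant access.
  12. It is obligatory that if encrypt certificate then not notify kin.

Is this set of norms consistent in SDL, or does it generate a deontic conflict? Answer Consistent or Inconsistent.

Consistent

Premise 12 is O(encrypt_certificate → ¬notify_kin), but O(encrypt_certificate) is not derivable from the premises, so it does not yield O(¬notify_kin).
So O(¬notify_kin) is not derivable, and the apparent clash with O(notify_kin) does not arise.
A world satisfying every obligation exists (e.g. dim_lights=false, disclose_transcript=true, encrypt_certificate=false, grant_access=true, notify_kin=true, pay_taxes=false, record_protocol=false, retain_budget=false, sign_ballot=true, timestamp_permit=false, unfreeze_account=true); no atom is both obligatory and forbidden, so the set is consistent.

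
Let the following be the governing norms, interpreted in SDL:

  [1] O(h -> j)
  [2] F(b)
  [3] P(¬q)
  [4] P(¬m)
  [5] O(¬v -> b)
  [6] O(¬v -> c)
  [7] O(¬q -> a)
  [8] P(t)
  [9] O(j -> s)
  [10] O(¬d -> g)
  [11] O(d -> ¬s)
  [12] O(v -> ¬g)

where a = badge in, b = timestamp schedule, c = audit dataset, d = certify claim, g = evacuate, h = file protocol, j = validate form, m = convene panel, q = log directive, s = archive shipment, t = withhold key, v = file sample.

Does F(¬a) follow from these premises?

No

Premise 7 is O(¬q -> a), but O(¬q) is not derivable from the premises (the permission P(¬q) asserts only ¬O(q), not O(¬q)), so it does not yield O(a).
No other premise forces O(a). An ideal world satisfying every premise can still have ¬a true, so F(¬a) is not derivable.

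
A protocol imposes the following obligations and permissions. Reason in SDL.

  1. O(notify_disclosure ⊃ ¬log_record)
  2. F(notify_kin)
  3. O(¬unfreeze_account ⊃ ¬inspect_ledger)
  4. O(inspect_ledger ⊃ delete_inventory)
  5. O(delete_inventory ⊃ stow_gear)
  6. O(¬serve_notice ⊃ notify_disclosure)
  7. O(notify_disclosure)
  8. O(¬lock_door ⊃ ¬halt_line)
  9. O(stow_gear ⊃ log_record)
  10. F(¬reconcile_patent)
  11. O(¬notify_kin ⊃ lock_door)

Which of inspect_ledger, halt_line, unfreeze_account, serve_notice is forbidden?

inspect_ledger

From premise 7 we have O(notify_disclosure).
With premise 1, O(notify_disclosure ⊃ ¬log_record), the K-axiom yields O(¬log_record).
Premise 9, O(stow_gear ⊃ log_record), contraposes to O(¬log_record ⊃ ¬stow_gear); with O(¬log_record) we get O(¬stow_gear).
Premise 5 is O(delete_inventory ⊃ stow_gear); contrapositively O(¬stow_gear ⊃ ¬delete_inventory). Since O(¬stow_gear) holds, K gives O(¬delete_inventory).
Premise 4, O(inspect_ledger ⊃ delete_inventory), contraposes to O(¬delete_inventory ⊃ ¬inspect_ledger); with O(¬delete_inventory) we get O(¬inspect_ledger).
So O(¬inspect_ledger) holds, i.e. inspect_ledger is forbidden. None of the other listed options is forbidden under the premises.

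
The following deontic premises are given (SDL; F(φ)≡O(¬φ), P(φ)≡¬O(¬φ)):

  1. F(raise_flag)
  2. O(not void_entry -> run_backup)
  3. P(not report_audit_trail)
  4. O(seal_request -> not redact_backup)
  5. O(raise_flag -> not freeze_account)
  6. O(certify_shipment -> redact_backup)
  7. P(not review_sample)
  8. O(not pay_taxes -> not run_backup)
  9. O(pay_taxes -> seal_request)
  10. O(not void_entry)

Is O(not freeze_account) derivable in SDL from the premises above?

No

Premise 5 is O(raise_flag -> not freeze_account), but O(raise_flag) is not derivable from the premises, so it does not yield O(not freeze_account).
No other premise forces O(not freeze_account). An ideal world satisfying every premise can still have not freeze_account false, so O(not freeze_account) is not derivable.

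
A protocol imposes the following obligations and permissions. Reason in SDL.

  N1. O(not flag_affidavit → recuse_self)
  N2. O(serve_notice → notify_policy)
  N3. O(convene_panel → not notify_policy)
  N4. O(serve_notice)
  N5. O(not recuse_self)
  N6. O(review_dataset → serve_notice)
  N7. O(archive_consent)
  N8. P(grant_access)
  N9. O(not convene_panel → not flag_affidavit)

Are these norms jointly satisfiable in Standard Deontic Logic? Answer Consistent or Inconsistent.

Inconsistent

Premise 4 states O(serve_notice) outright.
Premise 2 is O(serve_notice → notify_policy); since O(serve_notice), deontic closure gives O(notify_policy).
Premise 3 is O(convene_panel → not notify_policy); contrapositively O(notify_policy → not convene_panel). Since O(notify_policy) holds, K gives O(not convene_panel).
With premise 9, O(not convene_panel → not flag_affidavit), the K-axiom yields O(not flag_affidavit).
Premise 1 is O(not flag_affidavit → recuse_self); since O(not flag_affidavit), deontic closure gives O(recuse_self).
Yet premise 5 states O(not recuse_self).
We now have both O(recuse_self) and O(not recuse_self) — recuse_self is simultaneously obligatory and forbidden, violating the D-axiom.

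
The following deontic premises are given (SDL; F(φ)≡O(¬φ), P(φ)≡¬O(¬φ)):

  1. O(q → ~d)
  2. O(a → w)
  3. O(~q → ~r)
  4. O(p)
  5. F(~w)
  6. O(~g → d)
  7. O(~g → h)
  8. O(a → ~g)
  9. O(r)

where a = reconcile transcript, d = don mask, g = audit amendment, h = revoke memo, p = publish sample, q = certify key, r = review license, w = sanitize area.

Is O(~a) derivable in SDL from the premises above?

Yes

Premise 9 gives O(r).
The contrapositive of premise 3 (O(~q → ~r)) is O(r → q), and O(r) is already established, so O(q).
Premise 1 is O(q → ~d); since O(q), deontic closure gives O(~d).
Premise 6, O(~g → d), contraposes to O(~d → g); with O(~d) we get O(g).
Premise 8, O(a → ~g), contraposes to O(g → ~a); with O(g) we get O(~a).
Premises 2, 4, 5, 7 do not contribute to this derivation.
So O(~a) follows.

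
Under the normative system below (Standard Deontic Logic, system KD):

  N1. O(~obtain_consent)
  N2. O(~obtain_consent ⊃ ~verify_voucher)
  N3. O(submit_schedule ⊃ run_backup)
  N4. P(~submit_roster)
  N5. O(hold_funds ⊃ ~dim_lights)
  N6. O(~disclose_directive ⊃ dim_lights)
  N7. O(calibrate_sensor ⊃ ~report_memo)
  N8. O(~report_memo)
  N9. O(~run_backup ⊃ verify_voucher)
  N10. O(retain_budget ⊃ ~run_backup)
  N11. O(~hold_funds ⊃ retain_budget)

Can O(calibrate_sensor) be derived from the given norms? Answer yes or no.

Premise 7 is O(calibrate_sensor ⊃ ~report_memo); even if O(~report_memo) held, inferring O(calibrate_sensor) would be affirming the consequent — invalid.
No other premise forces O(calibrate_sensor). An ideal world satisfying every premise can still have calibrate_sensor false, so O(calibrate_sensor) is not derivable.

No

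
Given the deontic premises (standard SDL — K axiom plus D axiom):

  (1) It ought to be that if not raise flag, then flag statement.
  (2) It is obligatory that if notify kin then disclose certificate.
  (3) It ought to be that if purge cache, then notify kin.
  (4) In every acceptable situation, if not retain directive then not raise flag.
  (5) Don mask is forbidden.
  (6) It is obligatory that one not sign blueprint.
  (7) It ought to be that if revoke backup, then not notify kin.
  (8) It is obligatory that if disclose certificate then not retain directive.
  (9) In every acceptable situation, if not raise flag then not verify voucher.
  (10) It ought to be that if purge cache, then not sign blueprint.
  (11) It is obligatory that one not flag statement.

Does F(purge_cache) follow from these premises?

From premise 11 we have O(¬flag_statement).
The contrapositive of premise 1 (O(¬raise_flag → flag_statement)) is O(¬flag_statement → raise_flag), and O(¬flag_statement) is already established, so O(raise_flag).
Premise 4 is O(¬retain_directive → ¬raise_flag); contrapositively O(raise_flag → retain_directive). Since O(raise_flag) holds, K gives O(retain_directive).
Premise 8, O(disclose_certificate → ¬retain_directive), contraposes to O(retain_directive → ¬disclose_certificate); with O(retain_directive) we get O(¬disclose_certificate).
The contrapositive of premise 2 (O(notify_kin → disclose_certificate)) is O(¬disclose_certificate → ¬notify_kin), and O(¬disclose_certificate) is already established, so O(¬notify_kin).
Premise 3 is O(purge_cache → notify_kin); contrapositively O(¬notify_kin → ¬purge_cache). Since O(¬notify_kin) holds, K gives O(¬purge_cache).
Premises 5, 6, 7, 9, 10 do not contribute to this derivation.
So O(¬purge_cache) holds, i.e. F(purge_cache). The claim follows.

Yes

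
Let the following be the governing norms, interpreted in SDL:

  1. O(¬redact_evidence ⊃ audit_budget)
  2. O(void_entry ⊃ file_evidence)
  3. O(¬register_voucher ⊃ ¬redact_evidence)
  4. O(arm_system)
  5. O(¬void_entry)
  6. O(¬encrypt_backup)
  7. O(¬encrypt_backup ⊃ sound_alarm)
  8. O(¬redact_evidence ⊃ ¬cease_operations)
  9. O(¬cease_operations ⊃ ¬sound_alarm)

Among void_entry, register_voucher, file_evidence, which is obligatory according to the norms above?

register_voucher

From premise 6 we have O(¬encrypt_backup).
From O(¬encrypt_backup) and premise 7, O(¬encrypt_backup ⊃ sound_alarm), we obtain O(sound_alarm).
Premise 9, O(¬cease_operations ⊃ ¬sound_alarm), contraposes to O(sound_alarm ⊃ cease_operations); with O(sound_alarm) we get O(cease_operations).
Premise 8, O(¬redact_evidence ⊃ ¬cease_operations), contraposes to O(cease_operations ⊃ redact_evidence); with O(cease_operations) we get O(redact_evidence).
The contrapositive of premise 3 (O(¬register_voucher ⊃ ¬redact_evidence)) is O(redact_evidence ⊃ register_voucher), and O(redact_evidence) is already established, so O(register_voucher).
So O(register_voucher) holds — register_voucher is obligatory. None of the other listed options is made obligatory by any chain of premises.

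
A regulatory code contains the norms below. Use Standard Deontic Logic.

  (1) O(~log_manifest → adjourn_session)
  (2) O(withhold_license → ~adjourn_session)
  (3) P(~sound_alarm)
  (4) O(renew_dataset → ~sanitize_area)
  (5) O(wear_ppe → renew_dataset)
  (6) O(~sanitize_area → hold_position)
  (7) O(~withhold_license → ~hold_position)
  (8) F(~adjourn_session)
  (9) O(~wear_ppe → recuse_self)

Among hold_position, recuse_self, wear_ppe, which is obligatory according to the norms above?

F(~adjourn_session) at premise 8 means O(adjourn_session).
Premise 2, O(withhold_license → ~adjourn_session), contraposes to O(adjourn_session → ~withhold_license); with O(adjourn_session) we get O(~withhold_license).
Applying K to premise 7 (O(~withhold_license → ~hold_position)) and O(~withhold_license) yields O(~hold_position).
Premise 6 is O(~sanitize_area → hold_position); contrapositively O(~hold_position → sanitize_area). Since O(~hold_position) holds, K gives O(sanitize_area).
Premise 4 is O(renew_dataset → ~sanitize_area); contrapositively O(sanitize_area → ~renew_dataset). Since O(sanitize_area) holds, K gives O(~renew_dataset).
The contrapositive of premise 5 (O(wear_ppe → renew_dataset)) is O(~renew_dataset → ~wear_ppe), and O(~renew_dataset) is already established, so O(~wear_ppe).
Applying K to premise 9 (O(~wear_ppe → recuse_self)) and O(~wear_ppe) yields O(recuse_self).
So O(recuse_self) holds — recuse_self is obligatory. None of the other listed options is made obligatory by any chain of premises.

recuse_self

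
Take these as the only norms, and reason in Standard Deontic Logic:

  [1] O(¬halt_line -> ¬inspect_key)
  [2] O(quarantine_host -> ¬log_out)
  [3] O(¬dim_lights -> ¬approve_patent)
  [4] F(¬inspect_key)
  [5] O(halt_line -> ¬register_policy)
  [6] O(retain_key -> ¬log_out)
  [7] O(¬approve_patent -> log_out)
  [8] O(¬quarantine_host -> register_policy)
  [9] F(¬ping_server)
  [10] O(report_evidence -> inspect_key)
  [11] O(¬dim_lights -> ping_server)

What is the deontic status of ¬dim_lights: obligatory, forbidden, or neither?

Forbidden

F(¬inspect_key) at premise 4 means O(inspect_key).
The contrapositive of premise 1 (O(¬halt_line -> ¬inspect_key)) is O(inspect_key -> halt_line), and O(inspect_key) is already established, so O(halt_line).
Premise 5 is O(halt_line -> ¬register_policy); since O(halt_line), deontic closure gives O(¬register_policy).
The contrapositive of premise 8 (O(¬quarantine_host -> register_policy)) is O(¬register_policy -> quarantine_host), and O(¬register_policy) is already established, so O(quarantine_host).
With premise 2, O(quarantine_host -> ¬log_out), the K-axiom yields O(¬log_out).
Premise 7, O(¬approve_patent -> log_out), contraposes to O(¬log_out -> approve_patent); with O(¬log_out) we get O(approve_patent).
Premise 3, O(¬dim_lights -> ¬approve_patent), contraposes to O(approve_patent -> dim_lights); with O(approve_patent) we get O(dim_lights).
Premises 6, 9, 10, 11 do not contribute to this derivation.
Thus O(dim_lights), which is F(¬dim_lights): ¬dim_lights is forbidden.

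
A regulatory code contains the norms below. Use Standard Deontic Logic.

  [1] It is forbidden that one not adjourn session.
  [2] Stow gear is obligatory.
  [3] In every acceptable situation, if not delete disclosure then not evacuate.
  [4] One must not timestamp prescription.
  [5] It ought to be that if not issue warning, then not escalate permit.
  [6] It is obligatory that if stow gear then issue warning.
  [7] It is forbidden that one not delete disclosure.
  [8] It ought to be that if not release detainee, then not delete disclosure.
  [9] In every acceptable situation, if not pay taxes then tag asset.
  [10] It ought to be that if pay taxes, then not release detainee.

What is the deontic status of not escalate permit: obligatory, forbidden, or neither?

Neither

Premise 5 is O(¬issue_warning → ¬escalate_permit), but O(¬issue_warning) is not derivable from the premises, so it does not yield O(¬escalate_permit).
No premise or chain of K-axiom applications forces O(¬escalate_permit), and none forces O(escalate_permit). So ¬escalate_permit is neither obligatory nor forbidden under these norms.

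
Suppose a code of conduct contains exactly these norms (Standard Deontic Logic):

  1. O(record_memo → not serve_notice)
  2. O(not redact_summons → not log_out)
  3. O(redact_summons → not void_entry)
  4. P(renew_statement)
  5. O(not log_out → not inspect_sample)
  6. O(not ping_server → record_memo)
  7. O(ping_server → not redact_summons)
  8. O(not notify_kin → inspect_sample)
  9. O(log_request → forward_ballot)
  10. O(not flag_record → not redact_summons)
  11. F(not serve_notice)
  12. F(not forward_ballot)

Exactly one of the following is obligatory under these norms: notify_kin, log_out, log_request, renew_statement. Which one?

Premise 11 is F(not serve_notice), i.e. O(serve_notice).
Premise 1, O(record_memo → not serve_notice), contraposes to O(serve_notice → not record_memo); with O(serve_notice) we get O(not record_memo).
Premise 6, O(not ping_server → record_memo), contraposes to O(not record_memo → ping_server); with O(not record_memo) we get O(ping_server).
Applying K to premise 7 (O(ping_server → not redact_summons)) and O(ping_server) yields O(not redact_summons).
With premise 2, O(not redact_summons → not log_out), the K-axiom yields O(not log_out).
Premise 5 is O(not log_out → not inspect_sample); since O(not log_out), deontic closure gives O(not inspect_sample).
The contrapositive of premise 8 (O(not notify_kin → inspect_sample)) is O(not inspect_sample → notify_kin), and O(not inspect_sample) is already established, so O(notify_kin).
So O(notify_kin) holds — notify_kin is obligatory. None of the other listed options is made obligatory by any chain of premises.

notify_kin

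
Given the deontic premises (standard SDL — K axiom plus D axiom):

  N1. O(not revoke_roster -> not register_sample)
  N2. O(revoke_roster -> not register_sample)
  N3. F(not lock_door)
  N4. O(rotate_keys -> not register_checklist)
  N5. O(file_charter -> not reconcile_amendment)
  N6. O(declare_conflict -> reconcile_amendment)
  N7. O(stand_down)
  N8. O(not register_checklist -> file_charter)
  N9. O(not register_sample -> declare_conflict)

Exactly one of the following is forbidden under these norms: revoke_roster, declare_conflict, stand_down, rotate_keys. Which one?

rotate_keys

Premises 2 and 1 are O(revoke_roster -> not register_sample) and O(not revoke_roster -> not register_sample); every ideal world satisfies revoke_roster or not revoke_roster, so in either case not register_sample holds — hence O(not register_sample).
Premise 9 is O(not register_sample -> declare_conflict); since O(not register_sample), deontic closure gives O(declare_conflict).
Premise 6 is O(declare_conflict -> reconcile_amendment); since O(declare_conflict), deontic closure gives O(reconcile_amendment).
Premise 5 is O(file_charter -> not reconcile_amendment); contrapositively O(reconcile_amendment -> not file_charter). Since O(reconcile_amendment) holds, K gives O(not file_charter).
Premise 8, O(not register_checklist -> file_charter), contraposes to O(not file_charter -> register_checklist); with O(not file_charter) we get O(register_checklist).
Premise 4, O(rotate_keys -> not register_checklist), contraposes to O(register_checklist -> not rotate_keys); with O(register_checklist) we get O(not rotate_keys).
So O(not rotate_keys) holds, i.e. rotate_keys is forbidden. None of the other listed options is forbidden under the premises.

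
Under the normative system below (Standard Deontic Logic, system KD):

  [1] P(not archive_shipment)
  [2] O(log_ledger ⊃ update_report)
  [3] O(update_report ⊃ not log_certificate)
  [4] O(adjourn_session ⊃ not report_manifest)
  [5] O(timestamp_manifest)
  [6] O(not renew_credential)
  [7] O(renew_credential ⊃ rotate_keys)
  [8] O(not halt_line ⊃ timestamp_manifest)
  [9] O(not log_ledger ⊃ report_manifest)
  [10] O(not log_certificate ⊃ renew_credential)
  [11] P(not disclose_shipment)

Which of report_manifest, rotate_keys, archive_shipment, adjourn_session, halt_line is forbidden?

Premise 6 gives O(not renew_credential).
The contrapositive of premise 10 (O(not log_certificate ⊃ renew_credential)) is O(not renew_credential ⊃ log_certificate), and O(not renew_credential) is already established, so O(log_certificate).
Premise 3, O(update_report ⊃ not log_certificate), contraposes to O(log_certificate ⊃ not update_report); with O(log_certificate) we get O(not update_report).
Premise 2, O(log_ledger ⊃ update_report), contraposes to O(not update_report ⊃ not log_ledger); with O(not update_report) we get O(not log_ledger).
Premise 9 is O(not log_ledger ⊃ report_manifest); since O(not log_ledger), deontic closure gives O(report_manifest).
The contrapositive of premise 4 (O(adjourn_session ⊃ not report_manifest)) is O(report_manifest ⊃ not adjourn_session), and O(report_manifest) is already established, so O(not adjourn_session).
So O(not adjourn_session) holds, i.e. adjourn_session is forbidden. None of the other listed options is forbidden under the premises.

adjourn_session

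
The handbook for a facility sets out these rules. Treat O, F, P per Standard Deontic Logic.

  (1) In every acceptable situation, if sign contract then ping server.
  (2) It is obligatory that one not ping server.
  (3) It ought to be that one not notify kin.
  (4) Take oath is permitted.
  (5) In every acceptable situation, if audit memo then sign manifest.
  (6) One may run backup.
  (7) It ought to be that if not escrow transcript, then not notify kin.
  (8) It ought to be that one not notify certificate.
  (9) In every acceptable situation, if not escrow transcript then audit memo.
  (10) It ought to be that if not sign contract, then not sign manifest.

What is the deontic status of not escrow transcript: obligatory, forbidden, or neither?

Forbidden

Premise 2 gives O(¬ping_server).
Premise 1, O(sign_contract → ping_server), contraposes to O(¬ping_server → ¬sign_contract); with O(¬ping_server) we get O(¬sign_contract).
From O(¬sign_contract) and premise 10, O(¬sign_contract → ¬sign_manifest), we obtain O(¬sign_manifest).
Premise 5 is O(audit_memo → sign_manifest); contrapositively O(¬sign_manifest → ¬audit_memo). Since O(¬sign_manifest) holds, K gives O(¬audit_memo).
The contrapositive of premise 9 (O(¬escrow_transcript → audit_memo)) is O(¬audit_memo → escrow_transcript), and O(¬audit_memo) is already established, so O(escrow_transcript).
Premises 3, 4, 6, 7, 8 do not contribute to this derivation.
Thus O(escrow_transcript), which is F(¬escrow_transcript): ¬escrow_transcript is forbidden.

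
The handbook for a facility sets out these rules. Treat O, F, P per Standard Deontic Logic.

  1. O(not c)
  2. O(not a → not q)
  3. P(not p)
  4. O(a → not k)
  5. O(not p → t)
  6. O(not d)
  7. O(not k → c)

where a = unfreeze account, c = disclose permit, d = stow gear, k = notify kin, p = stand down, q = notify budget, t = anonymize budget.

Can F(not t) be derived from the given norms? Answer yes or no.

No

Premise 5 is O(not p → t), but O(not p) is not derivable from the premises (the permission P(not p) asserts only not O(p), not O(not p)), so it does not yield O(t).
No other premise forces O(t). An ideal world satisfying every premise can still have not t true, so F(not t) is not derivable.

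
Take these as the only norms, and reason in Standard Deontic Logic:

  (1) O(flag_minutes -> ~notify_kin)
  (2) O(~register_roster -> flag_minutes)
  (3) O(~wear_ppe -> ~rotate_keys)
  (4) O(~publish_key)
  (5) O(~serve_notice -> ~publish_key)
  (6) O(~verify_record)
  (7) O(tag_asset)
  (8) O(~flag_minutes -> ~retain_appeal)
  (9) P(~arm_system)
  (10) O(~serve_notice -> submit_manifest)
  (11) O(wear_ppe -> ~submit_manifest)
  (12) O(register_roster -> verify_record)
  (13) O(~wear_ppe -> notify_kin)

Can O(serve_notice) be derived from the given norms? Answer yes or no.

From premise 6 we have O(~verify_record).
Premise 12 is O(register_roster -> verify_record); contrapositively O(~verify_record -> ~register_roster). Since O(~verify_record) holds, K gives O(~register_roster).
With premise 2, O(~register_roster -> flag_minutes), the K-axiom yields O(flag_minutes).
With premise 1, O(flag_minutes -> ~notify_kin), the K-axiom yields O(~notify_kin).
Premise 13, O(~wear_ppe -> notify_kin), contraposes to O(~notify_kin -> wear_ppe); with O(~notify_kin) we get O(wear_ppe).
From O(wear_ppe) and premise 11, O(wear_ppe -> ~submit_manifest), we obtain O(~submit_manifest).
Premise 10 is O(~serve_notice -> submit_manifest); contrapositively O(~submit_manifest -> serve_notice). Since O(~submit_manifest) holds, K gives O(serve_notice).
Premises 3, 4, 5, 7, 8, 9 do not contribute to this derivation.
So O(serve_notice) follows.

Yes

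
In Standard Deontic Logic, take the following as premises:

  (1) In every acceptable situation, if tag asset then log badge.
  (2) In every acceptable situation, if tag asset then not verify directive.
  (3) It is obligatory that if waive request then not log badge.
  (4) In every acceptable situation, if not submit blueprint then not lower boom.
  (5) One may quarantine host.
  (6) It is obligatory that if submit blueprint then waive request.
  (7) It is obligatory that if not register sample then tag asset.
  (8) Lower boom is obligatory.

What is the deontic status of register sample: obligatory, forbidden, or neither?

Obligatory

Premise 8 gives O(lower_boom).
Premise 4 is O(¬submit_blueprint → ¬lower_boom); contrapositively O(lower_boom → submit_blueprint). Since O(lower_boom) holds, K gives O(submit_blueprint).
Applying K to premise 6 (O(submit_blueprint → waive_request)) and O(submit_blueprint) yields O(waive_request).
Premise 3 is O(waive_request → ¬log_badge); since O(waive_request), deontic closure gives O(¬log_badge).
Premise 1, O(tag_asset → log_badge), contraposes to O(¬log_badge → ¬tag_asset); with O(¬log_badge) we get O(¬tag_asset).
Premise 7, O(¬register_sample → tag_asset), contraposes to O(¬tag_asset → register_sample); with O(¬tag_asset) we get O(register_sample).
Premises 2, 5 do not contribute to this derivation.
Hence register_sample is obligatory.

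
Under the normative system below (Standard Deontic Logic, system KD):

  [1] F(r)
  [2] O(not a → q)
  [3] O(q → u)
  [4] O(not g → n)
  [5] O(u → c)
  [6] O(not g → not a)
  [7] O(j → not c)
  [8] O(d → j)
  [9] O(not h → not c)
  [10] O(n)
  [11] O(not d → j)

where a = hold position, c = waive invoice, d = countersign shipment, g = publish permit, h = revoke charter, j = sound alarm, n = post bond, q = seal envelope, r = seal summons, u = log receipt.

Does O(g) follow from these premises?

Premises 11 and 8 are O(not d → j) and O(d → j); every ideal world satisfies not d or d, so in either case j holds — hence O(j).
From O(j) and premise 7, O(j → not c), we obtain O(not c).
The contrapositive of premise 5 (O(u → c)) is O(not c → not u), and O(not c) is already established, so O(not u).
The contrapositive of premise 3 (O(q → u)) is O(not u → not q), and O(not u) is already established, so O(not q).
Premise 2, O(not a → q), contraposes to O(not q → a); with O(not q) we get O(a).
The contrapositive of premise 6 (O(not g → not a)) is O(a → g), and O(a) is already established, so O(g).
Premises 1, 4, 9, 10 do not contribute to this derivation.
So O(g) follows.

Yes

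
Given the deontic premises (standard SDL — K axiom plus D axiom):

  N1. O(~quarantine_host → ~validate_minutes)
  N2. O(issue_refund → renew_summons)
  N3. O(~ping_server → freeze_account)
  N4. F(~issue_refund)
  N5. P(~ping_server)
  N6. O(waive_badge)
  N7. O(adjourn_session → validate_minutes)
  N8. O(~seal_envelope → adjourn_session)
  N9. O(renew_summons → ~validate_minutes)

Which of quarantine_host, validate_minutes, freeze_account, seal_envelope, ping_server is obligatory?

Premise 4 is F(~issue_refund), i.e. O(issue_refund).
With premise 2, O(issue_refund → renew_summons), the K-axiom yields O(renew_summons).
Applying K to premise 9 (O(renew_summons → ~validate_minutes)) and O(renew_summons) yields O(~validate_minutes).
Premise 7, O(adjourn_session → validate_minutes), contraposes to O(~validate_minutes → ~adjourn_session); with O(~validate_minutes) we get O(~adjourn_session).
Premise 8 is O(~seal_envelope → adjourn_session); contrapositively O(~adjourn_session → seal_envelope). Since O(~adjourn_session) holds, K gives O(seal_envelope).
So O(seal_envelope) holds — seal_envelope is obligatory. None of the other listed options is made obligatory by any chain of premises.

seal_envelope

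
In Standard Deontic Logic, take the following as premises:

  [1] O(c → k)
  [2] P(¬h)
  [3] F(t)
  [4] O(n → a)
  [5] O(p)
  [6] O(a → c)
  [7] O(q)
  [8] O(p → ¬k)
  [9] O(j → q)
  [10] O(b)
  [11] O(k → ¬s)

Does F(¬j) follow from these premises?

Premise 9 is O(j → q); even if O(q) held, inferring O(j) would be affirming the consequent — invalid.
No other premise forces O(j). An ideal world satisfying every premise can still have ¬j true, so F(¬j) is not derivable.

No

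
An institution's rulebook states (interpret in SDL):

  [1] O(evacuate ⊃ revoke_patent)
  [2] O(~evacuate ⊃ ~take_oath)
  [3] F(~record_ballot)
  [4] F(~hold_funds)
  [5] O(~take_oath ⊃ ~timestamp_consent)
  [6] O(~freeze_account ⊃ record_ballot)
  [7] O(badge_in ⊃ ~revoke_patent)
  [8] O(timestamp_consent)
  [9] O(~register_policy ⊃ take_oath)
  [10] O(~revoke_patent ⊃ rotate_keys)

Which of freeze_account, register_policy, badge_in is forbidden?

Premise 8 states O(timestamp_consent) outright.
The contrapositive of premise 5 (O(~take_oath ⊃ ~timestamp_consent)) is O(timestamp_consent ⊃ take_oath), and O(timestamp_consent) is already established, so O(take_oath).
Premise 2 is O(~evacuate ⊃ ~take_oath); contrapositively O(take_oath ⊃ evacuate). Since O(take_oath) holds, K gives O(evacuate).
With premise 1, O(evacuate ⊃ revoke_patent), the K-axiom yields O(revoke_patent).
The contrapositive of premise 7 (O(badge_in ⊃ ~revoke_patent)) is O(revoke_patent ⊃ ~badge_in), and O(revoke_patent) is already established, so O(~badge_in).
So O(~badge_in) holds, i.e. badge_in is forbidden. None of the other listed options is forbidden under the premises.

badge_in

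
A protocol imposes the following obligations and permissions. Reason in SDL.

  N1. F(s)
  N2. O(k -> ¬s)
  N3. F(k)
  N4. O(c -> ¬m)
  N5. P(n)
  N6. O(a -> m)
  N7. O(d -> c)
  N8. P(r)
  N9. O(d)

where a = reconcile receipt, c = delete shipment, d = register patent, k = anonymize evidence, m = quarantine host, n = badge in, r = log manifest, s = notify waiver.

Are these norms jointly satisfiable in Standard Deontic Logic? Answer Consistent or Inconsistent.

Consistent

Premise 2 is O(k -> ¬s); even if O(¬s) held, inferring O(k) would be affirming the consequent — invalid.
So O(k) is not derivable, and the apparent clash with O(¬k) does not arise.
A world satisfying every obligation exists (e.g. a=false, c=true, d=true, k=false, m=false, n=false, r=false, s=false); no atom is both obligatory and forbidden, so the set is consistent.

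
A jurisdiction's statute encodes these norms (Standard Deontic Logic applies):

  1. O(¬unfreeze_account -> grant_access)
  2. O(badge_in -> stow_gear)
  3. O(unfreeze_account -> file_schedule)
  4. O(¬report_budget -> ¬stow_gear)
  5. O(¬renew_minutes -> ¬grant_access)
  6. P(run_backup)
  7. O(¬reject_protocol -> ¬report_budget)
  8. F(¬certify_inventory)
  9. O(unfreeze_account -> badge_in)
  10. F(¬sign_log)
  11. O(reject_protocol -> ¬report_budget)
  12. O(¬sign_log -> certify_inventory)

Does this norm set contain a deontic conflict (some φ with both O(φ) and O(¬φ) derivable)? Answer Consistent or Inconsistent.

Premise 12 is O(¬sign_log -> certify_inventory); even if O(certify_inventory) held, inferring O(¬sign_log) would be affirming the consequent — invalid.
So O(¬sign_log) is not derivable, and the apparent clash with O(sign_log) does not arise.
A world satisfying every obligation exists (e.g. badge_in=false, certify_inventory=true, file_schedule=false, grant_access=true, reject_protocol=false, renew_minutes=true, report_budget=false, run_backup=false, sign_log=true, stow_gear=false, unfreeze_account=false); no atom is both obligatory and forbidden, so the set is consistent.

Consistent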